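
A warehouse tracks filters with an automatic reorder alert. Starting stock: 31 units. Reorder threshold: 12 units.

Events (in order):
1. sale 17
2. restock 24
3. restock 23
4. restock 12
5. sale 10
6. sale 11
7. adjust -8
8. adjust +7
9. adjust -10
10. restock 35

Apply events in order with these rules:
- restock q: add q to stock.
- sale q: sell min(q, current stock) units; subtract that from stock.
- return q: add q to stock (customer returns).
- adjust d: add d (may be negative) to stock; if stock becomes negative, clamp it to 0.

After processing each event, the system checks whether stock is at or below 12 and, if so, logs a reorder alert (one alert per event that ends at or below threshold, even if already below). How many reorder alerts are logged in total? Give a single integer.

Processing events:
Start: stock = 31
  Event 1 (sale 17): sell min(17,31)=17. stock: 31 - 17 = 14. total_sold = 17
  Event 2 (restock 24): 14 + 24 = 38
  Event 3 (restock 23): 38 + 23 = 61
  Event 4 (restock 12): 61 + 12 = 73
  Event 5 (sale 10): sell min(10,73)=10. stock: 73 - 10 = 63. total_sold = 27
  Event 6 (sale 11): sell min(11,63)=11. stock: 63 - 11 = 52. total_sold = 38
  Event 7 (adjust -8): 52 + -8 = 44
  Event 8 (adjust +7): 44 + 7 = 51
  Event 9 (adjust -10): 51 + -10 = 41
  Event 10 (restock 35): 41 + 35 = 76
Final: stock = 76, total_sold = 38

Checking against threshold 12:
  After event 1: stock=14 > 12
  After event 2: stock=38 > 12
  After event 3: stock=61 > 12
  After event 4: stock=73 > 12
  After event 5: stock=63 > 12
  After event 6: stock=52 > 12
  After event 7: stock=44 > 12
  After event 8: stock=51 > 12
  After event 9: stock=41 > 12
  After event 10: stock=76 > 12
Alert events: []. Count = 0

Answer: 0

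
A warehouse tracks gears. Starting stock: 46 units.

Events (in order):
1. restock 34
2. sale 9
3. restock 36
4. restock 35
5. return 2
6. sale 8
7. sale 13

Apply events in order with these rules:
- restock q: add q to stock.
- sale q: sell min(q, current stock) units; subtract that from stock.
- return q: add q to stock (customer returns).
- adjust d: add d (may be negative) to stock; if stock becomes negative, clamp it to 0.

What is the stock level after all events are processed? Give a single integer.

Processing events:
Start: stock = 46
  Event 1 (restock 34): 46 + 34 = 80
  Event 2 (sale 9): sell min(9,80)=9. stock: 80 - 9 = 71. total_sold = 9
  Event 3 (restock 36): 71 + 36 = 107
  Event 4 (restock 35): 107 + 35 = 142
  Event 5 (return 2): 142 + 2 = 144
  Event 6 (sale 8): sell min(8,144)=8. stock: 144 - 8 = 136. total_sold = 17
  Event 7 (sale 13): sell min(13,136)=13. stock: 136 - 13 = 123. total_sold = 30
Final: stock = 123, total_sold = 30

Answer: 123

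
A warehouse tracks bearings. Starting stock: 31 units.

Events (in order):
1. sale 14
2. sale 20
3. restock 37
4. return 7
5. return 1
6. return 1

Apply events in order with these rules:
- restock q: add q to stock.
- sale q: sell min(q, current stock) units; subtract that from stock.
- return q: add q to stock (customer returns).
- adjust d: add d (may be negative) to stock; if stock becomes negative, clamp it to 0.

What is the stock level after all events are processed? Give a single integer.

Processing events:
Start: stock = 31
  Event 1 (sale 14): sell min(14,31)=14. stock: 31 - 14 = 17. total_sold = 14
  Event 2 (sale 20): sell min(20,17)=17. stock: 17 - 17 = 0. total_sold = 31
  Event 3 (restock 37): 0 + 37 = 37
  Event 4 (return 7): 37 + 7 = 44
  Event 5 (return 1): 44 + 1 = 45
  Event 6 (return 1): 45 + 1 = 46
Final: stock = 46, total_sold = 31

Answer: 46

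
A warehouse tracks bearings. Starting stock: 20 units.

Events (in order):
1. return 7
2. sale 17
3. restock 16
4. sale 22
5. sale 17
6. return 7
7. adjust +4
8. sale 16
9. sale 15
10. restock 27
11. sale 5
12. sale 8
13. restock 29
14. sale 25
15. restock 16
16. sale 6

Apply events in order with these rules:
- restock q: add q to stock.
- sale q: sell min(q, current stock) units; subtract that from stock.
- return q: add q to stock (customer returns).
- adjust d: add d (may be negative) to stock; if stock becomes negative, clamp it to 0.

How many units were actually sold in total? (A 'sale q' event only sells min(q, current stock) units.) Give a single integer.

Processing events:
Start: stock = 20
  Event 1 (return 7): 20 + 7 = 27
  Event 2 (sale 17): sell min(17,27)=17. stock: 27 - 17 = 10. total_sold = 17
  Event 3 (restock 16): 10 + 16 = 26
  Event 4 (sale 22): sell min(22,26)=22. stock: 26 - 22 = 4. total_sold = 39
  Event 5 (sale 17): sell min(17,4)=4. stock: 4 - 4 = 0. total_sold = 43
  Event 6 (return 7): 0 + 7 = 7
  Event 7 (adjust +4): 7 + 4 = 11
  Event 8 (sale 16): sell min(16,11)=11. stock: 11 - 11 = 0. total_sold = 54
  Event 9 (sale 15): sell min(15,0)=0. stock: 0 - 0 = 0. total_sold = 54
  Event 10 (restock 27): 0 + 27 = 27
  Event 11 (sale 5): sell min(5,27)=5. stock: 27 - 5 = 22. total_sold = 59
  Event 12 (sale 8): sell min(8,22)=8. stock: 22 - 8 = 14. total_sold = 67
  Event 13 (restock 29): 14 + 29 = 43
  Event 14 (sale 25): sell min(25,43)=25. stock: 43 - 25 = 18. total_sold = 92
  Event 15 (restock 16): 18 + 16 = 34
  Event 16 (sale 6): sell min(6,34)=6. stock: 34 - 6 = 28. total_sold = 98
Final: stock = 28, total_sold = 98

Answer: 98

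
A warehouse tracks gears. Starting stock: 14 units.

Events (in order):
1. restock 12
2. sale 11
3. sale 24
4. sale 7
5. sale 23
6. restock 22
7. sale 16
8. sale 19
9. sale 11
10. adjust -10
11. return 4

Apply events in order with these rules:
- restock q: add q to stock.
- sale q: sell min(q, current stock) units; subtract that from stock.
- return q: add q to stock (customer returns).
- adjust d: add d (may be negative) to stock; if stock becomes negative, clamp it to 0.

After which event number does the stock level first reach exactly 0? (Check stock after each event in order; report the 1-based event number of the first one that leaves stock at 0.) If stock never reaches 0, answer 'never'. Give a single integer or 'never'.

Processing events:
Start: stock = 14
  Event 1 (restock 12): 14 + 12 = 26
  Event 2 (sale 11): sell min(11,26)=11. stock: 26 - 11 = 15. total_sold = 11
  Event 3 (sale 24): sell min(24,15)=15. stock: 15 - 15 = 0. total_sold = 26
  Event 4 (sale 7): sell min(7,0)=0. stock: 0 - 0 = 0. total_sold = 26
  Event 5 (sale 23): sell min(23,0)=0. stock: 0 - 0 = 0. total_sold = 26
  Event 6 (restock 22): 0 + 22 = 22
  Event 7 (sale 16): sell min(16,22)=16. stock: 22 - 16 = 6. total_sold = 42
  Event 8 (sale 19): sell min(19,6)=6. stock: 6 - 6 = 0. total_sold = 48
  Event 9 (sale 11): sell min(11,0)=0. stock: 0 - 0 = 0. total_sold = 48
  Event 10 (adjust -10): 0 + -10 = 0 (clamped to 0)
  Event 11 (return 4): 0 + 4 = 4
Final: stock = 4, total_sold = 48

First zero at event 3.

Answer: 3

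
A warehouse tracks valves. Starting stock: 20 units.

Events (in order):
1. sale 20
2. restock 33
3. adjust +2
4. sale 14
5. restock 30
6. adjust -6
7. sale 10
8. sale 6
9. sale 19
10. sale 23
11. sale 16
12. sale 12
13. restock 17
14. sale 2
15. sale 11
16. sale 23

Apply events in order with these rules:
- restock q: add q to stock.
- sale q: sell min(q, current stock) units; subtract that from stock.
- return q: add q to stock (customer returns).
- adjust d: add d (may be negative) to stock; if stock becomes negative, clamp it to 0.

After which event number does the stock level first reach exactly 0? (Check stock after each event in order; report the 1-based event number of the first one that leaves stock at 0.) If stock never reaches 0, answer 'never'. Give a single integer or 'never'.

Answer: 1

Derivation:
Processing events:
Start: stock = 20
  Event 1 (sale 20): sell min(20,20)=20. stock: 20 - 20 = 0. total_sold = 20
  Event 2 (restock 33): 0 + 33 = 33
  Event 3 (adjust +2): 33 + 2 = 35
  Event 4 (sale 14): sell min(14,35)=14. stock: 35 - 14 = 21. total_sold = 34
  Event 5 (restock 30): 21 + 30 = 51
  Event 6 (adjust -6): 51 + -6 = 45
  Event 7 (sale 10): sell min(10,45)=10. stock: 45 - 10 = 35. total_sold = 44
  Event 8 (sale 6): sell min(6,35)=6. stock: 35 - 6 = 29. total_sold = 50
  Event 9 (sale 19): sell min(19,29)=19. stock: 29 - 19 = 10. total_sold = 69
  Event 10 (sale 23): sell min(23,10)=10. stock: 10 - 10 = 0. total_sold = 79
  Event 11 (sale 16): sell min(16,0)=0. stock: 0 - 0 = 0. total_sold = 79
  Event 12 (sale 12): sell min(12,0)=0. stock: 0 - 0 = 0. total_sold = 79
  Event 13 (restock 17): 0 + 17 = 17
  Event 14 (sale 2): sell min(2,17)=2. stock: 17 - 2 = 15. total_sold = 81
  Event 15 (sale 11): sell min(11,15)=11. stock: 15 - 11 = 4. total_sold = 92
  Event 16 (sale 23): sell min(23,4)=4. stock: 4 - 4 = 0. total_sold = 96
Final: stock = 0, total_sold = 96

First zero at event 1.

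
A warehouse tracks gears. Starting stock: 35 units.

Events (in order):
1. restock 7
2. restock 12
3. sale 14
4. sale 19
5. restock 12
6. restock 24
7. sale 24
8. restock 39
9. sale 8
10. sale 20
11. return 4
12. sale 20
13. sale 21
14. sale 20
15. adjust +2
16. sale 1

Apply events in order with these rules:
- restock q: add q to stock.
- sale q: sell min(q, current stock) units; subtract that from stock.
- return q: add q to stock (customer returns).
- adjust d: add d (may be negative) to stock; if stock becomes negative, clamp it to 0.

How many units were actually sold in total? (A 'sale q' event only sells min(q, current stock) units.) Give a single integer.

Answer: 134

Derivation:
Processing events:
Start: stock = 35
  Event 1 (restock 7): 35 + 7 = 42
  Event 2 (restock 12): 42 + 12 = 54
  Event 3 (sale 14): sell min(14,54)=14. stock: 54 - 14 = 40. total_sold = 14
  Event 4 (sale 19): sell min(19,40)=19. stock: 40 - 19 = 21. total_sold = 33
  Event 5 (restock 12): 21 + 12 = 33
  Event 6 (restock 24): 33 + 24 = 57
  Event 7 (sale 24): sell min(24,57)=24. stock: 57 - 24 = 33. total_sold = 57
  Event 8 (restock 39): 33 + 39 = 72
  Event 9 (sale 8): sell min(8,72)=8. stock: 72 - 8 = 64. total_sold = 65
  Event 10 (sale 20): sell min(20,64)=20. stock: 64 - 20 = 44. total_sold = 85
  Event 11 (return 4): 44 + 4 = 48
  Event 12 (sale 20): sell min(20,48)=20. stock: 48 - 20 = 28. total_sold = 105
  Event 13 (sale 21): sell min(21,28)=21. stock: 28 - 21 = 7. total_sold = 126
  Event 14 (sale 20): sell min(20,7)=7. stock: 7 - 7 = 0. total_sold = 133
  Event 15 (adjust +2): 0 + 2 = 2
  Event 16 (sale 1): sell min(1,2)=1. stock: 2 - 1 = 1. total_sold = 134
Final: stock = 1, total_sold = 134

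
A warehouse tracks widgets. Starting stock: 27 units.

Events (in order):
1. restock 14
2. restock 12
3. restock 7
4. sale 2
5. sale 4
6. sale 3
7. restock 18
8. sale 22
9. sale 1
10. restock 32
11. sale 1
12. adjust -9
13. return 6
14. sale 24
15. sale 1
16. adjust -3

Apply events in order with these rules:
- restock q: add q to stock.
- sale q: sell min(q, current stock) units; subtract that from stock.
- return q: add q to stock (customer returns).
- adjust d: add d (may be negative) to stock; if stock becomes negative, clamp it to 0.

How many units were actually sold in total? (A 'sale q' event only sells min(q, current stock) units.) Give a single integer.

Processing events:
Start: stock = 27
  Event 1 (restock 14): 27 + 14 = 41
  Event 2 (restock 12): 41 + 12 = 53
  Event 3 (restock 7): 53 + 7 = 60
  Event 4 (sale 2): sell min(2,60)=2. stock: 60 - 2 = 58. total_sold = 2
  Event 5 (sale 4): sell min(4,58)=4. stock: 58 - 4 = 54. total_sold = 6
  Event 6 (sale 3): sell min(3,54)=3. stock: 54 - 3 = 51. total_sold = 9
  Event 7 (restock 18): 51 + 18 = 69
  Event 8 (sale 22): sell min(22,69)=22. stock: 69 - 22 = 47. total_sold = 31
  Event 9 (sale 1): sell min(1,47)=1. stock: 47 - 1 = 46. total_sold = 32
  Event 10 (restock 32): 46 + 32 = 78
  Event 11 (sale 1): sell min(1,78)=1. stock: 78 - 1 = 77. total_sold = 33
  Event 12 (adjust -9): 77 + -9 = 68
  Event 13 (return 6): 68 + 6 = 74
  Event 14 (sale 24): sell min(24,74)=24. stock: 74 - 24 = 50. total_sold = 57
  Event 15 (sale 1): sell min(1,50)=1. stock: 50 - 1 = 49. total_sold = 58
  Event 16 (adjust -3): 49 + -3 = 46
Final: stock = 46, total_sold = 58

Answer: 58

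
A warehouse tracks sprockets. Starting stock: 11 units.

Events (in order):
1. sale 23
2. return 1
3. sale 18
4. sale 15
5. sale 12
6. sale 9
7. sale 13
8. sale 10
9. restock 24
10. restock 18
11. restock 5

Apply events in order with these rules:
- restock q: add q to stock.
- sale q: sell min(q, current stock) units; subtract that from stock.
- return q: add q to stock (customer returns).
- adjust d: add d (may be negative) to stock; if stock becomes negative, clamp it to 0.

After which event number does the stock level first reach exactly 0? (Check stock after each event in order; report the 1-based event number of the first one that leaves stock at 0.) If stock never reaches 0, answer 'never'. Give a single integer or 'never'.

Answer: 1

Derivation:
Processing events:
Start: stock = 11
  Event 1 (sale 23): sell min(23,11)=11. stock: 11 - 11 = 0. total_sold = 11
  Event 2 (return 1): 0 + 1 = 1
  Event 3 (sale 18): sell min(18,1)=1. stock: 1 - 1 = 0. total_sold = 12
  Event 4 (sale 15): sell min(15,0)=0. stock: 0 - 0 = 0. total_sold = 12
  Event 5 (sale 12): sell min(12,0)=0. stock: 0 - 0 = 0. total_sold = 12
  Event 6 (sale 9): sell min(9,0)=0. stock: 0 - 0 = 0. total_sold = 12
  Event 7 (sale 13): sell min(13,0)=0. stock: 0 - 0 = 0. total_sold = 12
  Event 8 (sale 10): sell min(10,0)=0. stock: 0 - 0 = 0. total_sold = 12
  Event 9 (restock 24): 0 + 24 = 24
  Event 10 (restock 18): 24 + 18 = 42
  Event 11 (restock 5): 42 + 5 = 47
Final: stock = 47, total_sold = 12

First zero at event 1.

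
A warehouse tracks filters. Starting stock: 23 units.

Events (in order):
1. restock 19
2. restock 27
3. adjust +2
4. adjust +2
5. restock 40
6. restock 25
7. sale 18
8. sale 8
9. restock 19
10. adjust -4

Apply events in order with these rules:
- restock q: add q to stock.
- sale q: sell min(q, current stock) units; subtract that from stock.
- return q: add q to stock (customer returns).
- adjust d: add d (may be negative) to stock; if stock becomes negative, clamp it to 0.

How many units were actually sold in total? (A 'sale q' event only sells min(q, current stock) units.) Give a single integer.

Answer: 26

Derivation:
Processing events:
Start: stock = 23
  Event 1 (restock 19): 23 + 19 = 42
  Event 2 (restock 27): 42 + 27 = 69
  Event 3 (adjust +2): 69 + 2 = 71
  Event 4 (adjust +2): 71 + 2 = 73
  Event 5 (restock 40): 73 + 40 = 113
  Event 6 (restock 25): 113 + 25 = 138
  Event 7 (sale 18): sell min(18,138)=18. stock: 138 - 18 = 120. total_sold = 18
  Event 8 (sale 8): sell min(8,120)=8. stock: 120 - 8 = 112. total_sold = 26
  Event 9 (restock 19): 112 + 19 = 131
  Event 10 (adjust -4): 131 + -4 = 127
Final: stock = 127, total_sold = 26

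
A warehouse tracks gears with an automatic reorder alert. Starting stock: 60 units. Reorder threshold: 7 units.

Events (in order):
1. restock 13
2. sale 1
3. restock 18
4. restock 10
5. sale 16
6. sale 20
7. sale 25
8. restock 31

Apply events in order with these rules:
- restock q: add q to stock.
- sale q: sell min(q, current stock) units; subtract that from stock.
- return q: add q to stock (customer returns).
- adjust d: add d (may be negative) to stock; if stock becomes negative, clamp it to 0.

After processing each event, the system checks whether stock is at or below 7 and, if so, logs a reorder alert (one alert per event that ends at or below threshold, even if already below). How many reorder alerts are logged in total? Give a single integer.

Processing events:
Start: stock = 60
  Event 1 (restock 13): 60 + 13 = 73
  Event 2 (sale 1): sell min(1,73)=1. stock: 73 - 1 = 72. total_sold = 1
  Event 3 (restock 18): 72 + 18 = 90
  Event 4 (restock 10): 90 + 10 = 100
  Event 5 (sale 16): sell min(16,100)=16. stock: 100 - 16 = 84. total_sold = 17
  Event 6 (sale 20): sell min(20,84)=20. stock: 84 - 20 = 64. total_sold = 37
  Event 7 (sale 25): sell min(25,64)=25. stock: 64 - 25 = 39. total_sold = 62
  Event 8 (restock 31): 39 + 31 = 70
Final: stock = 70, total_sold = 62

Checking against threshold 7:
  After event 1: stock=73 > 7
  After event 2: stock=72 > 7
  After event 3: stock=90 > 7
  After event 4: stock=100 > 7
  After event 5: stock=84 > 7
  After event 6: stock=64 > 7
  After event 7: stock=39 > 7
  After event 8: stock=70 > 7
Alert events: []. Count = 0

Answer: 0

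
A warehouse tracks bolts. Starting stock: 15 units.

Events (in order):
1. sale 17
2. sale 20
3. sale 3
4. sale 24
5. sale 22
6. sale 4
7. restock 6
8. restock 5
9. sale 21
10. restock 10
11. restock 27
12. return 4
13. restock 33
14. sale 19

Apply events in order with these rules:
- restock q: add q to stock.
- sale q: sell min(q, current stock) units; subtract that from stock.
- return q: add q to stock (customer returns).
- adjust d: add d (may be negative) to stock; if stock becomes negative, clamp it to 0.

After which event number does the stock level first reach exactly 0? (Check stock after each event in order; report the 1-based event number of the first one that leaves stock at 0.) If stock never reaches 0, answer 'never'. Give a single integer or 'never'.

Answer: 1

Derivation:
Processing events:
Start: stock = 15
  Event 1 (sale 17): sell min(17,15)=15. stock: 15 - 15 = 0. total_sold = 15
  Event 2 (sale 20): sell min(20,0)=0. stock: 0 - 0 = 0. total_sold = 15
  Event 3 (sale 3): sell min(3,0)=0. stock: 0 - 0 = 0. total_sold = 15
  Event 4 (sale 24): sell min(24,0)=0. stock: 0 - 0 = 0. total_sold = 15
  Event 5 (sale 22): sell min(22,0)=0. stock: 0 - 0 = 0. total_sold = 15
  Event 6 (sale 4): sell min(4,0)=0. stock: 0 - 0 = 0. total_sold = 15
  Event 7 (restock 6): 0 + 6 = 6
  Event 8 (restock 5): 6 + 5 = 11
  Event 9 (sale 21): sell min(21,11)=11. stock: 11 - 11 = 0. total_sold = 26
  Event 10 (restock 10): 0 + 10 = 10
  Event 11 (restock 27): 10 + 27 = 37
  Event 12 (return 4): 37 + 4 = 41
  Event 13 (restock 33): 41 + 33 = 74
  Event 14 (sale 19): sell min(19,74)=19. stock: 74 - 19 = 55. total_sold = 45
Final: stock = 55, total_sold = 45

First zero at event 1.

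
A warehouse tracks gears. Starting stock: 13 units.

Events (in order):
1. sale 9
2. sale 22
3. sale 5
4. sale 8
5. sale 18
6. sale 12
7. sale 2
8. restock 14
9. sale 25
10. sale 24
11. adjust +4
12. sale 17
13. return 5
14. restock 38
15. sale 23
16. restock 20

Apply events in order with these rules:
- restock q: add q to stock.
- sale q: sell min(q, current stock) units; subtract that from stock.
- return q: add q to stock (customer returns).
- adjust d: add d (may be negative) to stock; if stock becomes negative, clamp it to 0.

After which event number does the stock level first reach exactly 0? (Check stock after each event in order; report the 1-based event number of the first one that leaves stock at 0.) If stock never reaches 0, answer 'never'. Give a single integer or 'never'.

Processing events:
Start: stock = 13
  Event 1 (sale 9): sell min(9,13)=9. stock: 13 - 9 = 4. total_sold = 9
  Event 2 (sale 22): sell min(22,4)=4. stock: 4 - 4 = 0. total_sold = 13
  Event 3 (sale 5): sell min(5,0)=0. stock: 0 - 0 = 0. total_sold = 13
  Event 4 (sale 8): sell min(8,0)=0. stock: 0 - 0 = 0. total_sold = 13
  Event 5 (sale 18): sell min(18,0)=0. stock: 0 - 0 = 0. total_sold = 13
  Event 6 (sale 12): sell min(12,0)=0. stock: 0 - 0 = 0. total_sold = 13
  Event 7 (sale 2): sell min(2,0)=0. stock: 0 - 0 = 0. total_sold = 13
  Event 8 (restock 14): 0 + 14 = 14
  Event 9 (sale 25): sell min(25,14)=14. stock: 14 - 14 = 0. total_sold = 27
  Event 10 (sale 24): sell min(24,0)=0. stock: 0 - 0 = 0. total_sold = 27
  Event 11 (adjust +4): 0 + 4 = 4
  Event 12 (sale 17): sell min(17,4)=4. stock: 4 - 4 = 0. total_sold = 31
  Event 13 (return 5): 0 + 5 = 5
  Event 14 (restock 38): 5 + 38 = 43
  Event 15 (sale 23): sell min(23,43)=23. stock: 43 - 23 = 20. total_sold = 54
  Event 16 (restock 20): 20 + 20 = 40
Final: stock = 40, total_sold = 54

First zero at event 2.

Answer: 2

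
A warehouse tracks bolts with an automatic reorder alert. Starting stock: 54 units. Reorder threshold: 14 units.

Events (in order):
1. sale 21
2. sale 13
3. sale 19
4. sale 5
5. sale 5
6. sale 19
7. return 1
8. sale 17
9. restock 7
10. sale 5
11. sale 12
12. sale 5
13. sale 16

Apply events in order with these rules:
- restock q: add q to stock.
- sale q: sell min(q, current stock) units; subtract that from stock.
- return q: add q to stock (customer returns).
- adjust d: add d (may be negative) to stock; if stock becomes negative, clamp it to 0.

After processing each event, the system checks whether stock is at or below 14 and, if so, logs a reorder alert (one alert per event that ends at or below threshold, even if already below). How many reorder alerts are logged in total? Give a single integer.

Processing events:
Start: stock = 54
  Event 1 (sale 21): sell min(21,54)=21. stock: 54 - 21 = 33. total_sold = 21
  Event 2 (sale 13): sell min(13,33)=13. stock: 33 - 13 = 20. total_sold = 34
  Event 3 (sale 19): sell min(19,20)=19. stock: 20 - 19 = 1. total_sold = 53
  Event 4 (sale 5): sell min(5,1)=1. stock: 1 - 1 = 0. total_sold = 54
  Event 5 (sale 5): sell min(5,0)=0. stock: 0 - 0 = 0. total_sold = 54
  Event 6 (sale 19): sell min(19,0)=0. stock: 0 - 0 = 0. total_sold = 54
  Event 7 (return 1): 0 + 1 = 1
  Event 8 (sale 17): sell min(17,1)=1. stock: 1 - 1 = 0. total_sold = 55
  Event 9 (restock 7): 0 + 7 = 7
  Event 10 (sale 5): sell min(5,7)=5. stock: 7 - 5 = 2. total_sold = 60
  Event 11 (sale 12): sell min(12,2)=2. stock: 2 - 2 = 0. total_sold = 62
  Event 12 (sale 5): sell min(5,0)=0. stock: 0 - 0 = 0. total_sold = 62
  Event 13 (sale 16): sell min(16,0)=0. stock: 0 - 0 = 0. total_sold = 62
Final: stock = 0, total_sold = 62

Checking against threshold 14:
  After event 1: stock=33 > 14
  After event 2: stock=20 > 14
  After event 3: stock=1 <= 14 -> ALERT
  After event 4: stock=0 <= 14 -> ALERT
  After event 5: stock=0 <= 14 -> ALERT
  After event 6: stock=0 <= 14 -> ALERT
  After event 7: stock=1 <= 14 -> ALERT
  After event 8: stock=0 <= 14 -> ALERT
  After event 9: stock=7 <= 14 -> ALERT
  After event 10: stock=2 <= 14 -> ALERT
  After event 11: stock=0 <= 14 -> ALERT
  After event 12: stock=0 <= 14 -> ALERT
  After event 13: stock=0 <= 14 -> ALERT
Alert events: [3, 4, 5, 6, 7, 8, 9, 10, 11, 12, 13]. Count = 11

Answer: 11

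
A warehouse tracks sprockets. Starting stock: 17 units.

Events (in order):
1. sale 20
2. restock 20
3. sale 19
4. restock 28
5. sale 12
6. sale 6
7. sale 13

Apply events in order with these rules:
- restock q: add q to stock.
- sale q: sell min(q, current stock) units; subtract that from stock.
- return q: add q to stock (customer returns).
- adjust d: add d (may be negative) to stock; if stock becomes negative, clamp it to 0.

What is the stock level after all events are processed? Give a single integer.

Answer: 0

Derivation:
Processing events:
Start: stock = 17
  Event 1 (sale 20): sell min(20,17)=17. stock: 17 - 17 = 0. total_sold = 17
  Event 2 (restock 20): 0 + 20 = 20
  Event 3 (sale 19): sell min(19,20)=19. stock: 20 - 19 = 1. total_sold = 36
  Event 4 (restock 28): 1 + 28 = 29
  Event 5 (sale 12): sell min(12,29)=12. stock: 29 - 12 = 17. total_sold = 48
  Event 6 (sale 6): sell min(6,17)=6. stock: 17 - 6 = 11. total_sold = 54
  Event 7 (sale 13): sell min(13,11)=11. stock: 11 - 11 = 0. total_sold = 65
Final: stock = 0, total_sold = 65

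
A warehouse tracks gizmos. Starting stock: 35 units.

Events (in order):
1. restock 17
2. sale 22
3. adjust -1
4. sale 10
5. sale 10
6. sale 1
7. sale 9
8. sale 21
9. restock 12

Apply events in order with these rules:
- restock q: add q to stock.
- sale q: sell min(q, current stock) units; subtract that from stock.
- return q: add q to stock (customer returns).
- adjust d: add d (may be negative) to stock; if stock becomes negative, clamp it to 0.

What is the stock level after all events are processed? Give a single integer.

Processing events:
Start: stock = 35
  Event 1 (restock 17): 35 + 17 = 52
  Event 2 (sale 22): sell min(22,52)=22. stock: 52 - 22 = 30. total_sold = 22
  Event 3 (adjust -1): 30 + -1 = 29
  Event 4 (sale 10): sell min(10,29)=10. stock: 29 - 10 = 19. total_sold = 32
  Event 5 (sale 10): sell min(10,19)=10. stock: 19 - 10 = 9. total_sold = 42
  Event 6 (sale 1): sell min(1,9)=1. stock: 9 - 1 = 8. total_sold = 43
  Event 7 (sale 9): sell min(9,8)=8. stock: 8 - 8 = 0. total_sold = 51
  Event 8 (sale 21): sell min(21,0)=0. stock: 0 - 0 = 0. total_sold = 51
  Event 9 (restock 12): 0 + 12 = 12
Final: stock = 12, total_sold = 51

Answer: 12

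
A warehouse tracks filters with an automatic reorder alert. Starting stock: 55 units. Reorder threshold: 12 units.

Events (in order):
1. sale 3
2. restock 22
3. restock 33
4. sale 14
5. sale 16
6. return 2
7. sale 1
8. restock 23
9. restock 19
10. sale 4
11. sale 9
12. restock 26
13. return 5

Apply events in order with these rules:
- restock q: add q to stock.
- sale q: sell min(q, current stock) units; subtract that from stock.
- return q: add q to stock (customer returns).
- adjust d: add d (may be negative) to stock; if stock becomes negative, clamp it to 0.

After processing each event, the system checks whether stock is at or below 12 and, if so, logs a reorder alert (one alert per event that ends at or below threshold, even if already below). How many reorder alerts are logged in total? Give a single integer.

Processing events:
Start: stock = 55
  Event 1 (sale 3): sell min(3,55)=3. stock: 55 - 3 = 52. total_sold = 3
  Event 2 (restock 22): 52 + 22 = 74
  Event 3 (restock 33): 74 + 33 = 107
  Event 4 (sale 14): sell min(14,107)=14. stock: 107 - 14 = 93. total_sold = 17
  Event 5 (sale 16): sell min(16,93)=16. stock: 93 - 16 = 77. total_sold = 33
  Event 6 (return 2): 77 + 2 = 79
  Event 7 (sale 1): sell min(1,79)=1. stock: 79 - 1 = 78. total_sold = 34
  Event 8 (restock 23): 78 + 23 = 101
  Event 9 (restock 19): 101 + 19 = 120
  Event 10 (sale 4): sell min(4,120)=4. stock: 120 - 4 = 116. total_sold = 38
  Event 11 (sale 9): sell min(9,116)=9. stock: 116 - 9 = 107. total_sold = 47
  Event 12 (restock 26): 107 + 26 = 133
  Event 13 (return 5): 133 + 5 = 138
Final: stock = 138, total_sold = 47

Checking against threshold 12:
  After event 1: stock=52 > 12
  After event 2: stock=74 > 12
  After event 3: stock=107 > 12
  After event 4: stock=93 > 12
  After event 5: stock=77 > 12
  After event 6: stock=79 > 12
  After event 7: stock=78 > 12
  After event 8: stock=101 > 12
  After event 9: stock=120 > 12
  After event 10: stock=116 > 12
  After event 11: stock=107 > 12
  After event 12: stock=133 > 12
  After event 13: stock=138 > 12
Alert events: []. Count = 0

Answer: 0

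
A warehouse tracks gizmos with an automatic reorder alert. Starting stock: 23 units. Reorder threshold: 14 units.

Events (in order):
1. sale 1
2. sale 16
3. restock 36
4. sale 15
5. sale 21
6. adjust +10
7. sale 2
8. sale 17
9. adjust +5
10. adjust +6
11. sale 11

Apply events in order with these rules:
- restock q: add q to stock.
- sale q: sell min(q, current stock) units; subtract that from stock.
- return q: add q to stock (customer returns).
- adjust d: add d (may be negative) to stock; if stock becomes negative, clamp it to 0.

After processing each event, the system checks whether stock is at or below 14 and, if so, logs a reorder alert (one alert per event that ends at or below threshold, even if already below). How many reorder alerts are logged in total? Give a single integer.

Processing events:
Start: stock = 23
  Event 1 (sale 1): sell min(1,23)=1. stock: 23 - 1 = 22. total_sold = 1
  Event 2 (sale 16): sell min(16,22)=16. stock: 22 - 16 = 6. total_sold = 17
  Event 3 (restock 36): 6 + 36 = 42
  Event 4 (sale 15): sell min(15,42)=15. stock: 42 - 15 = 27. total_sold = 32
  Event 5 (sale 21): sell min(21,27)=21. stock: 27 - 21 = 6. total_sold = 53
  Event 6 (adjust +10): 6 + 10 = 16
  Event 7 (sale 2): sell min(2,16)=2. stock: 16 - 2 = 14. total_sold = 55
  Event 8 (sale 17): sell min(17,14)=14. stock: 14 - 14 = 0. total_sold = 69
  Event 9 (adjust +5): 0 + 5 = 5
  Event 10 (adjust +6): 5 + 6 = 11
  Event 11 (sale 11): sell min(11,11)=11. stock: 11 - 11 = 0. total_sold = 80
Final: stock = 0, total_sold = 80

Checking against threshold 14:
  After event 1: stock=22 > 14
  After event 2: stock=6 <= 14 -> ALERT
  After event 3: stock=42 > 14
  After event 4: stock=27 > 14
  After event 5: stock=6 <= 14 -> ALERT
  After event 6: stock=16 > 14
  After event 7: stock=14 <= 14 -> ALERT
  After event 8: stock=0 <= 14 -> ALERT
  After event 9: stock=5 <= 14 -> ALERT
  After event 10: stock=11 <= 14 -> ALERT
  After event 11: stock=0 <= 14 -> ALERT
Alert events: [2, 5, 7, 8, 9, 10, 11]. Count = 7

Answer: 7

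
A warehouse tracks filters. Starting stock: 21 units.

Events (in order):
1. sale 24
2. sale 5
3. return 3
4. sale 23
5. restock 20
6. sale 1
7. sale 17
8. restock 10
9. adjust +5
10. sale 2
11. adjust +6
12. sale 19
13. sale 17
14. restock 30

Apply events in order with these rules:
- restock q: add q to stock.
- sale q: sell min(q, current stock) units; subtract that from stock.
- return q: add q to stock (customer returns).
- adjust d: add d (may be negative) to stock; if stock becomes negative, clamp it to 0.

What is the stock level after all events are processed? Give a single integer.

Answer: 30

Derivation:
Processing events:
Start: stock = 21
  Event 1 (sale 24): sell min(24,21)=21. stock: 21 - 21 = 0. total_sold = 21
  Event 2 (sale 5): sell min(5,0)=0. stock: 0 - 0 = 0. total_sold = 21
  Event 3 (return 3): 0 + 3 = 3
  Event 4 (sale 23): sell min(23,3)=3. stock: 3 - 3 = 0. total_sold = 24
  Event 5 (restock 20): 0 + 20 = 20
  Event 6 (sale 1): sell min(1,20)=1. stock: 20 - 1 = 19. total_sold = 25
  Event 7 (sale 17): sell min(17,19)=17. stock: 19 - 17 = 2. total_sold = 42
  Event 8 (restock 10): 2 + 10 = 12
  Event 9 (adjust +5): 12 + 5 = 17
  Event 10 (sale 2): sell min(2,17)=2. stock: 17 - 2 = 15. total_sold = 44
  Event 11 (adjust +6): 15 + 6 = 21
  Event 12 (sale 19): sell min(19,21)=19. stock: 21 - 19 = 2. total_sold = 63
  Event 13 (sale 17): sell min(17,2)=2. stock: 2 - 2 = 0. total_sold = 65
  Event 14 (restock 30): 0 + 30 = 30
Final: stock = 30, total_sold = 65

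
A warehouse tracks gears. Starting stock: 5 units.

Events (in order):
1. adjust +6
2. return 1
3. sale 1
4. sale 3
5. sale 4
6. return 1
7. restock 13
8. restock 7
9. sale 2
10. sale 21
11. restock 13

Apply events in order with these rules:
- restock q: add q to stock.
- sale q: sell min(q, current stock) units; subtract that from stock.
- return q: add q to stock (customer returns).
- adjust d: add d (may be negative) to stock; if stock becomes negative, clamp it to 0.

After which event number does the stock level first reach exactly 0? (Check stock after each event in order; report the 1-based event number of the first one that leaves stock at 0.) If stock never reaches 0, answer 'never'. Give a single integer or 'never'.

Processing events:
Start: stock = 5
  Event 1 (adjust +6): 5 + 6 = 11
  Event 2 (return 1): 11 + 1 = 12
  Event 3 (sale 1): sell min(1,12)=1. stock: 12 - 1 = 11. total_sold = 1
  Event 4 (sale 3): sell min(3,11)=3. stock: 11 - 3 = 8. total_sold = 4
  Event 5 (sale 4): sell min(4,8)=4. stock: 8 - 4 = 4. total_sold = 8
  Event 6 (return 1): 4 + 1 = 5
  Event 7 (restock 13): 5 + 13 = 18
  Event 8 (restock 7): 18 + 7 = 25
  Event 9 (sale 2): sell min(2,25)=2. stock: 25 - 2 = 23. total_sold = 10
  Event 10 (sale 21): sell min(21,23)=21. stock: 23 - 21 = 2. total_sold = 31
  Event 11 (restock 13): 2 + 13 = 15
Final: stock = 15, total_sold = 31

Stock never reaches 0.

Answer: never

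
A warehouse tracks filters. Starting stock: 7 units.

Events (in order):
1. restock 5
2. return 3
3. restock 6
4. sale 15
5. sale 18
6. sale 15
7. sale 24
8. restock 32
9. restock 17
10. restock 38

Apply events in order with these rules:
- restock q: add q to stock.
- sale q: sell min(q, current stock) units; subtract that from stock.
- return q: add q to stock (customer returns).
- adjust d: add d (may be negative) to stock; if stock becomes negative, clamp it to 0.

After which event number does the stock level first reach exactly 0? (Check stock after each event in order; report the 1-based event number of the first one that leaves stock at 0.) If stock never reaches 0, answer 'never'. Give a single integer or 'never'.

Processing events:
Start: stock = 7
  Event 1 (restock 5): 7 + 5 = 12
  Event 2 (return 3): 12 + 3 = 15
  Event 3 (restock 6): 15 + 6 = 21
  Event 4 (sale 15): sell min(15,21)=15. stock: 21 - 15 = 6. total_sold = 15
  Event 5 (sale 18): sell min(18,6)=6. stock: 6 - 6 = 0. total_sold = 21
  Event 6 (sale 15): sell min(15,0)=0. stock: 0 - 0 = 0. total_sold = 21
  Event 7 (sale 24): sell min(24,0)=0. stock: 0 - 0 = 0. total_sold = 21
  Event 8 (restock 32): 0 + 32 = 32
  Event 9 (restock 17): 32 + 17 = 49
  Event 10 (restock 38): 49 + 38 = 87
Final: stock = 87, total_sold = 21

First zero at event 5.

Answer: 5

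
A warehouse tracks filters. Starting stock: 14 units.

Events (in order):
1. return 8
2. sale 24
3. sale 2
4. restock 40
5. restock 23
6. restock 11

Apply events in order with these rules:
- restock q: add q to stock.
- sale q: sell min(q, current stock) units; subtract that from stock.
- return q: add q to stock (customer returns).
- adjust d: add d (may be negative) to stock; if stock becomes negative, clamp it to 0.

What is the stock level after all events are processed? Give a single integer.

Processing events:
Start: stock = 14
  Event 1 (return 8): 14 + 8 = 22
  Event 2 (sale 24): sell min(24,22)=22. stock: 22 - 22 = 0. total_sold = 22
  Event 3 (sale 2): sell min(2,0)=0. stock: 0 - 0 = 0. total_sold = 22
  Event 4 (restock 40): 0 + 40 = 40
  Event 5 (restock 23): 40 + 23 = 63
  Event 6 (restock 11): 63 + 11 = 74
Final: stock = 74, total_sold = 22

Answer: 74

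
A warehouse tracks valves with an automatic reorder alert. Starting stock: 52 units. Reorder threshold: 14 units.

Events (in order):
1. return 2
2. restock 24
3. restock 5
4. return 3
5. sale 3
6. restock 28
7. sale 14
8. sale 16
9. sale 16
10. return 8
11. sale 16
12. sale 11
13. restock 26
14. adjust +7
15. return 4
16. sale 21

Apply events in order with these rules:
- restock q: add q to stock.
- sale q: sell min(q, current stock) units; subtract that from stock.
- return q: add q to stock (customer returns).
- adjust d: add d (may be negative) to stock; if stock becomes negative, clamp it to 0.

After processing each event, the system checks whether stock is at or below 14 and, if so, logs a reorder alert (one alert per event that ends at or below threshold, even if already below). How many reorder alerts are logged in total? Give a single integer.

Processing events:
Start: stock = 52
  Event 1 (return 2): 52 + 2 = 54
  Event 2 (restock 24): 54 + 24 = 78
  Event 3 (restock 5): 78 + 5 = 83
  Event 4 (return 3): 83 + 3 = 86
  Event 5 (sale 3): sell min(3,86)=3. stock: 86 - 3 = 83. total_sold = 3
  Event 6 (restock 28): 83 + 28 = 111
  Event 7 (sale 14): sell min(14,111)=14. stock: 111 - 14 = 97. total_sold = 17
  Event 8 (sale 16): sell min(16,97)=16. stock: 97 - 16 = 81. total_sold = 33
  Event 9 (sale 16): sell min(16,81)=16. stock: 81 - 16 = 65. total_sold = 49
  Event 10 (return 8): 65 + 8 = 73
  Event 11 (sale 16): sell min(16,73)=16. stock: 73 - 16 = 57. total_sold = 65
  Event 12 (sale 11): sell min(11,57)=11. stock: 57 - 11 = 46. total_sold = 76
  Event 13 (restock 26): 46 + 26 = 72
  Event 14 (adjust +7): 72 + 7 = 79
  Event 15 (return 4): 79 + 4 = 83
  Event 16 (sale 21): sell min(21,83)=21. stock: 83 - 21 = 62. total_sold = 97
Final: stock = 62, total_sold = 97

Checking against threshold 14:
  After event 1: stock=54 > 14
  After event 2: stock=78 > 14
  After event 3: stock=83 > 14
  After event 4: stock=86 > 14
  After event 5: stock=83 > 14
  After event 6: stock=111 > 14
  After event 7: stock=97 > 14
  After event 8: stock=81 > 14
  After event 9: stock=65 > 14
  After event 10: stock=73 > 14
  After event 11: stock=57 > 14
  After event 12: stock=46 > 14
  After event 13: stock=72 > 14
  After event 14: stock=79 > 14
  After event 15: stock=83 > 14
  After event 16: stock=62 > 14
Alert events: []. Count = 0

Answer: 0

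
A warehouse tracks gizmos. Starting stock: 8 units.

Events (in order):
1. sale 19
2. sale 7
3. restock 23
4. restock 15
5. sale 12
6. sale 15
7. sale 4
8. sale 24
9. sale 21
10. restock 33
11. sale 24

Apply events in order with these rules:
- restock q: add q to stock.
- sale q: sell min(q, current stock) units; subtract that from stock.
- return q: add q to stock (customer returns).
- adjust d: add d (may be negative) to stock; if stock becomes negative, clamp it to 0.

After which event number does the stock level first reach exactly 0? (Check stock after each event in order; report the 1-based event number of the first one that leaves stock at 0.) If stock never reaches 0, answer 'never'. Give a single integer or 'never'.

Processing events:
Start: stock = 8
  Event 1 (sale 19): sell min(19,8)=8. stock: 8 - 8 = 0. total_sold = 8
  Event 2 (sale 7): sell min(7,0)=0. stock: 0 - 0 = 0. total_sold = 8
  Event 3 (restock 23): 0 + 23 = 23
  Event 4 (restock 15): 23 + 15 = 38
  Event 5 (sale 12): sell min(12,38)=12. stock: 38 - 12 = 26. total_sold = 20
  Event 6 (sale 15): sell min(15,26)=15. stock: 26 - 15 = 11. total_sold = 35
  Event 7 (sale 4): sell min(4,11)=4. stock: 11 - 4 = 7. total_sold = 39
  Event 8 (sale 24): sell min(24,7)=7. stock: 7 - 7 = 0. total_sold = 46
  Event 9 (sale 21): sell min(21,0)=0. stock: 0 - 0 = 0. total_sold = 46
  Event 10 (restock 33): 0 + 33 = 33
  Event 11 (sale 24): sell min(24,33)=24. stock: 33 - 24 = 9. total_sold = 70
Final: stock = 9, total_sold = 70

First zero at event 1.

Answer: 1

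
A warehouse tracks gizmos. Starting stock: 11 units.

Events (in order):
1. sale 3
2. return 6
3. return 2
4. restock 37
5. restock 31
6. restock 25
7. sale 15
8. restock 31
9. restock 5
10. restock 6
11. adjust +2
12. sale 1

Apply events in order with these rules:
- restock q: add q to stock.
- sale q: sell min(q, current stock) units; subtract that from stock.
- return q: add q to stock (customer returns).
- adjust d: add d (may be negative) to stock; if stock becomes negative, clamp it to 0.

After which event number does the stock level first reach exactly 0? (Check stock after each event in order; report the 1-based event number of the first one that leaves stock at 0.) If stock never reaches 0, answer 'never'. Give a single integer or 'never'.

Processing events:
Start: stock = 11
  Event 1 (sale 3): sell min(3,11)=3. stock: 11 - 3 = 8. total_sold = 3
  Event 2 (return 6): 8 + 6 = 14
  Event 3 (return 2): 14 + 2 = 16
  Event 4 (restock 37): 16 + 37 = 53
  Event 5 (restock 31): 53 + 31 = 84
  Event 6 (restock 25): 84 + 25 = 109
  Event 7 (sale 15): sell min(15,109)=15. stock: 109 - 15 = 94. total_sold = 18
  Event 8 (restock 31): 94 + 31 = 125
  Event 9 (restock 5): 125 + 5 = 130
  Event 10 (restock 6): 130 + 6 = 136
  Event 11 (adjust +2): 136 + 2 = 138
  Event 12 (sale 1): sell min(1,138)=1. stock: 138 - 1 = 137. total_sold = 19
Final: stock = 137, total_sold = 19

Stock never reaches 0.

Answer: never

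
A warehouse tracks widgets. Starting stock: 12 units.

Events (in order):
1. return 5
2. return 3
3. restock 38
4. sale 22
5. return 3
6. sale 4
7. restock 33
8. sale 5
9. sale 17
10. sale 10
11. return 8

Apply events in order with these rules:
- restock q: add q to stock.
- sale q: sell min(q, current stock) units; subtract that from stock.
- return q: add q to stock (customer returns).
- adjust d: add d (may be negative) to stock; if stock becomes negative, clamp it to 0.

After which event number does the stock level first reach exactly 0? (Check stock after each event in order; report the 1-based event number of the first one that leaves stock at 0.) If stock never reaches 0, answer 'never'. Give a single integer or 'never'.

Answer: never

Derivation:
Processing events:
Start: stock = 12
  Event 1 (return 5): 12 + 5 = 17
  Event 2 (return 3): 17 + 3 = 20
  Event 3 (restock 38): 20 + 38 = 58
  Event 4 (sale 22): sell min(22,58)=22. stock: 58 - 22 = 36. total_sold = 22
  Event 5 (return 3): 36 + 3 = 39
  Event 6 (sale 4): sell min(4,39)=4. stock: 39 - 4 = 35. total_sold = 26
  Event 7 (restock 33): 35 + 33 = 68
  Event 8 (sale 5): sell min(5,68)=5. stock: 68 - 5 = 63. total_sold = 31
  Event 9 (sale 17): sell min(17,63)=17. stock: 63 - 17 = 46. total_sold = 48
  Event 10 (sale 10): sell min(10,46)=10. stock: 46 - 10 = 36. total_sold = 58
  Event 11 (return 8): 36 + 8 = 44
Final: stock = 44, total_sold = 58

Stock never reaches 0.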